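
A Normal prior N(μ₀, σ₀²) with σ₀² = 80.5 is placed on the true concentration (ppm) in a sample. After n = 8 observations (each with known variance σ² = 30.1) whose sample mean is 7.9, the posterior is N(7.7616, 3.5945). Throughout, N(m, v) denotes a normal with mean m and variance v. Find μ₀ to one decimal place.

With known observation variance, the Normal–Normal posterior has precision τ_n = τ₀ + n/σ² and mean μ_n = (τ₀μ₀ + (n/σ²)x̄)/τ_n.
Here τ₀ = 1/80.5 = 0.012422 and τ_data = 8/30.1 = 0.265781, so τ_n = 0.278203.
Rearranging for μ₀: μ₀ = (μ_n·τ_n − τ_data·x̄)/τ₀ = (7.7616·0.278203 − 0.265781·7.9) / 0.012422 = 0.059631/0.012422 ≈ 4.8.

μ₀ = 4.8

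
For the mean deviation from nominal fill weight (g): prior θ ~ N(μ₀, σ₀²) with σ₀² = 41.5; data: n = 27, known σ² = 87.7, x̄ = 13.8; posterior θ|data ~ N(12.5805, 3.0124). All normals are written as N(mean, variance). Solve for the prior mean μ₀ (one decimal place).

μ₀ = -3.0

With known observation variance, the Normal–Normal posterior has precision τ_n = τ₀ + n/σ² and mean μ_n = (τ₀μ₀ + (n/σ²)x̄)/τ_n.
Here τ₀ = 1/41.5 = 0.024096 and τ_data = 27/87.7 = 0.307868, so τ_n = 0.331964.
Rearranging for μ₀: μ₀ = (μ_n·τ_n − τ_data·x̄)/τ₀ = (12.5805·0.331964 − 0.307868·13.8) / 0.024096 = -0.072305/0.024096 ≈ -3.0.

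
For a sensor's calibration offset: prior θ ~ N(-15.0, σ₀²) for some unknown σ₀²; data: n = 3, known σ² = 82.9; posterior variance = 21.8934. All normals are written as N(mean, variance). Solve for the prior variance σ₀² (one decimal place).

σ₀² = 105.4

Posterior precision equals prior precision plus data precision: 1/σ_n² = 1/σ₀² + n/σ².
So 1/σ₀² = 1/21.8934 − 3/82.9 = 0.045676 − 0.036188 = 0.009488.
Hence σ₀² = 1/0.009488 ≈ 105.4.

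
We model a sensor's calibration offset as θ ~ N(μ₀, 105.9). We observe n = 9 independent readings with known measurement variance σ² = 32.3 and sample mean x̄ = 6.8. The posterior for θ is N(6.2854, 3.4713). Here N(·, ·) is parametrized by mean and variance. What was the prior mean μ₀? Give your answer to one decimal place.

With known observation variance, the Normal–Normal posterior has precision τ_n = τ₀ + n/σ² and mean μ_n = (τ₀μ₀ + (n/σ²)x̄)/τ_n.
Here τ₀ = 1/105.9 = 0.009443 and τ_data = 9/32.3 = 0.278638, so τ_n = 0.288081.
Rearranging for μ₀: μ₀ = (μ_n·τ_n − τ_data·x̄)/τ₀ = (6.2854·0.288081 − 0.278638·6.8) / 0.009443 = -0.084034/0.009443 ≈ -8.9.

μ₀ = -8.9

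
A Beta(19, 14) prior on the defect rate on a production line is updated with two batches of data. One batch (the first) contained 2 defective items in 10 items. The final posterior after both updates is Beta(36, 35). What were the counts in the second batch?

15 defective items and 13 good items

Because Beta–binomial updating is additive in the counts, the combined data contributed (α_post−α_prior, β_post−β_prior) successes and failures.
Total across both batches: 36−19=17 defective items, 35−14=21 good items.
Subtract the first batch: 17−2=15 defective items and 21−8=13 good items.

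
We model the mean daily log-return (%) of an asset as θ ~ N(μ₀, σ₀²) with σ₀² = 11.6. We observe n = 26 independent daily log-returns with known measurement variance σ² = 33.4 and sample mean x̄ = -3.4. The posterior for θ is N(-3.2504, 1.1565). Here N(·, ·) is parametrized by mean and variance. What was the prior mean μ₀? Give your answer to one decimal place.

μ₀ = -1.9

With known observation variance, the Normal–Normal posterior has precision τ_n = τ₀ + n/σ² and mean μ_n = (τ₀μ₀ + (n/σ²)x̄)/τ_n.
Here τ₀ = 1/11.6 = 0.086207 and τ_data = 26/33.4 = 0.778443, so τ_n = 0.864650.
Rearranging for μ₀: μ₀ = (μ_n·τ_n − τ_data·x̄)/τ₀ = (-3.2504·0.864650 − 0.778443·-3.4) / 0.086207 = -0.163752/0.086207 ≈ -1.9.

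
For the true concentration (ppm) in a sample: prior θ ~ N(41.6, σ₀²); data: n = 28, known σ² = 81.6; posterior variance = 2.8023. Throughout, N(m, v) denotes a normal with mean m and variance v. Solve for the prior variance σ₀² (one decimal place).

For the Normal–Normal model with known σ², precisions add: τ_n = τ₀ + n/σ².
So 1/σ₀² = 1/2.8023 − 28/81.6 = 0.356850 − 0.343137 = 0.013713.
Hence σ₀² = 1/0.013713 ≈ 72.9.

σ₀² = 72.9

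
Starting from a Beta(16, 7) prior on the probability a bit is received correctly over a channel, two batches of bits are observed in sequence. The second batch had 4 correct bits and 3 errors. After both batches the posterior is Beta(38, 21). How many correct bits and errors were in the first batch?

18 correct bits and 11 errors

Because Beta–binomial updating is additive in the counts, the combined data contributed (α_post−α_prior, β_post−β_prior) successes and failures.
Total across both batches: 38−16=22 correct bits, 21−7=14 errors.
Subtract the second batch: 22−4=18 correct bits and 14−3=11 errors.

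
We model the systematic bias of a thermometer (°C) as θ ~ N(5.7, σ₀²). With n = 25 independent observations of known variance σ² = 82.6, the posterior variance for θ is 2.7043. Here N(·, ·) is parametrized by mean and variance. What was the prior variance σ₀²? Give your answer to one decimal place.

Posterior precision equals prior precision plus data precision: 1/σ_n² = 1/σ₀² + n/σ².
So 1/σ₀² = 1/2.7043 − 25/82.6 = 0.369781 − 0.302663 = 0.067118.
Hence σ₀² = 1/0.067118 ≈ 14.9.

σ₀² = 14.9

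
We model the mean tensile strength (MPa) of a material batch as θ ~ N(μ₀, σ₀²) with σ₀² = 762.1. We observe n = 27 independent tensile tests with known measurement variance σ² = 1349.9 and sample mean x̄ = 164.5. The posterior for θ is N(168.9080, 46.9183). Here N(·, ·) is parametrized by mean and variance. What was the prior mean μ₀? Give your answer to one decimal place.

With known observation variance, the Normal–Normal posterior has precision τ_n = τ₀ + n/σ² and mean μ_n = (τ₀μ₀ + (n/σ²)x̄)/τ_n.
Here τ₀ = 1/762.1 = 0.001312 and τ_data = 27/1349.9 = 0.020001, so τ_n = 0.021313.
Rearranging for μ₀: μ₀ = (μ_n·τ_n − τ_data·x̄)/τ₀ = (168.9080·0.021313 − 0.020001·164.5) / 0.001312 = 0.309772/0.001312 ≈ 236.1.

μ₀ = 236.1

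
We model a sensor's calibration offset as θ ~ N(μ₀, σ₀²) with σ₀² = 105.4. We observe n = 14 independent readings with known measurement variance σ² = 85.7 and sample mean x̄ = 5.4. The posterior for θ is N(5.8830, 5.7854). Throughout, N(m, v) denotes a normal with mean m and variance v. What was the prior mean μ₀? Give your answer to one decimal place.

The posterior mean is a precision-weighted average: μ_n = (τ₀μ₀ + τ_data·x̄)/(τ₀+τ_data), with τ₀=1/σ₀² and τ_data=n/σ².
Here τ₀ = 1/105.4 = 0.009488 and τ_data = 14/85.7 = 0.163361, so τ_n = 0.172849.
Rearranging for μ₀: μ₀ = (μ_n·τ_n − τ_data·x̄)/τ₀ = (5.8830·0.172849 − 0.163361·5.4) / 0.009488 = 0.134721/0.009488 ≈ 14.2.

μ₀ = 14.2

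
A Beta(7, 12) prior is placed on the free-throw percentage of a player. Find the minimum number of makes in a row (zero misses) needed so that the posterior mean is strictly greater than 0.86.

k = 67

After k makes and 0 misses the posterior is Beta(7+k, 12), with mean (7+k)/(7+12+k).
Set (7+k)/(19+k) > 0.86 and solve: k > (0.86·19 − 7)/(1 − 0.86) = 66.714.
The smallest integer exceeding 66.714 is 67, and checking k=67: (74)/(86) = 0.8605 > 0.86.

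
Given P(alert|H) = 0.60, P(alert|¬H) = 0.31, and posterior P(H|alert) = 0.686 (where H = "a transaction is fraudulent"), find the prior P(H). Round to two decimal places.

P(H) = 0.53

In odds form, posterior odds = prior odds × likelihood ratio, so prior odds = posterior odds ÷ LR.
Posterior odds = 0.686/(1−0.686) = 2.1847. LR = 0.60/0.31 = 1.9355.
Prior odds = 2.1847/1.9355 = 1.1288, so P(H) = 1.1288/(1+1.1288) ≈ 0.53.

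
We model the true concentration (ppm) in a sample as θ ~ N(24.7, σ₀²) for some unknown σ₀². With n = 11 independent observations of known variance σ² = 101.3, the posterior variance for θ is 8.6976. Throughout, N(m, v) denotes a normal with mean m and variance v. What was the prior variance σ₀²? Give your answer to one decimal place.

σ₀² = 156.6

For the Normal–Normal model with known σ², precisions add: τ_n = τ₀ + n/σ².
So 1/σ₀² = 1/8.6976 − 11/101.3 = 0.114974 − 0.108588 = 0.006386.
Hence σ₀² = 1/0.006386 ≈ 156.6.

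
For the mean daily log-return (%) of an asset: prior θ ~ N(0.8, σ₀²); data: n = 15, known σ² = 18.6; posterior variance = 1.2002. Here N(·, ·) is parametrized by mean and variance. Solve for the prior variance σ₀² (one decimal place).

For the Normal–Normal model with known σ², precisions add: τ_n = τ₀ + n/σ².
So 1/σ₀² = 1/1.2002 − 15/18.6 = 0.833194 − 0.806452 = 0.026742.
Hence σ₀² = 1/0.026742 ≈ 37.4.

σ₀² = 37.4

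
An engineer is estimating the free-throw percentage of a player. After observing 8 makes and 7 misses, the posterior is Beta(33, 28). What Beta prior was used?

Beta(25, 21)

A Beta(α, β) prior with s successes and f failures in binomial data gives a Beta(α+s, β+f) posterior.
So α = 33 − 8 = 25 and β = 28 − 7 = 21.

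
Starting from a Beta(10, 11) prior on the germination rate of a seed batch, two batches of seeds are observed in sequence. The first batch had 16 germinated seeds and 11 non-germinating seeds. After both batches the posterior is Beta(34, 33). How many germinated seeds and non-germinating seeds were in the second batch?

8 germinated seeds and 11 non-germinating seeds

Sequential conjugate updates are equivalent to a single update on the pooled data, so total successes = posterior α − prior α and total failures = posterior β − prior β.
Total across both batches: 34−10=24 germinated seeds, 33−11=22 non-germinating seeds.
Subtract the first batch: 24−16=8 germinated seeds and 22−11=11 non-germinating seeds.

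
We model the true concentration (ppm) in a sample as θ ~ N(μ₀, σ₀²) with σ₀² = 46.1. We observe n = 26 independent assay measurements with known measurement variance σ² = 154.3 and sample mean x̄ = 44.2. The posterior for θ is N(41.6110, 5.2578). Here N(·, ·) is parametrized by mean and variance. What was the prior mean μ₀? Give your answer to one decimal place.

μ₀ = 21.5

With known observation variance, the Normal–Normal posterior has precision τ_n = τ₀ + n/σ² and mean μ_n = (τ₀μ₀ + (n/σ²)x̄)/τ_n.
Here τ₀ = 1/46.1 = 0.021692 and τ_data = 26/154.3 = 0.168503, so τ_n = 0.190195.
Rearranging for μ₀: μ₀ = (μ_n·τ_n − τ_data·x̄)/τ₀ = (41.6110·0.190195 − 0.168503·44.2) / 0.021692 = 0.466372/0.021692 ≈ 21.5.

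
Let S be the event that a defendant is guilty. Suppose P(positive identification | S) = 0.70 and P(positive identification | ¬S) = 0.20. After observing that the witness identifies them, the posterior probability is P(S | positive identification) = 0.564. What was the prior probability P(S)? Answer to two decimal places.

Bayes' rule in odds form gives O(S|E) = O(S)·[P(E|S)/P(E|¬S)], hence O(S) = O(S|E)/LR.
Posterior odds = 0.564/(1−0.564) = 1.2936. LR = 0.70/0.20 = 3.5000.
Prior odds = 1.2936/3.5000 = 0.3696, so P(S) = 0.3696/(1+0.3696) ≈ 0.27.

P(S) = 0.27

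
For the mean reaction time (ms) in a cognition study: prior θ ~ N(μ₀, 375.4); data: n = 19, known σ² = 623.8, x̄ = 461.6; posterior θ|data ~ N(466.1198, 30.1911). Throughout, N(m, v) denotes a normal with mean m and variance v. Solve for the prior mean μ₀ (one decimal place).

μ₀ = 517.8

The posterior mean is a precision-weighted average: μ_n = (τ₀μ₀ + τ_data·x̄)/(τ₀+τ_data), with τ₀=1/σ₀² and τ_data=n/σ².
Here τ₀ = 1/375.4 = 0.002664 and τ_data = 19/623.8 = 0.030458, so τ_n = 0.033122.
Rearranging for μ₀: μ₀ = (μ_n·τ_n − τ_data·x̄)/τ₀ = (466.1198·0.033122 − 0.030458·461.6) / 0.002664 = 1.379407/0.002664 ≈ 517.8.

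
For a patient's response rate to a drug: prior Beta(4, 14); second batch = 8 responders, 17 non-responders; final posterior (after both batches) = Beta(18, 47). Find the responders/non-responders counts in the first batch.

Sequential conjugate updates are equivalent to a single update on the pooled data, so total successes = posterior α − prior α and total failures = posterior β − prior β.
Total across both batches: 18−4=14 responders, 47−14=33 non-responders.
Subtract the second batch: 14−8=6 responders and 33−17=16 non-responders.

6 responders and 16 non-responders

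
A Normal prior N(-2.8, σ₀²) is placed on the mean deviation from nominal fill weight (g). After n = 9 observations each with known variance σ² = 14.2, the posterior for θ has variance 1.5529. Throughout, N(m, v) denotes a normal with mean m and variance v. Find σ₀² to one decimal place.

Posterior precision equals prior precision plus data precision: 1/σ_n² = 1/σ₀² + n/σ².
So 1/σ₀² = 1/1.5529 − 9/14.2 = 0.643956 − 0.633803 = 0.010153.
Hence σ₀² = 1/0.010153 ≈ 98.5.

σ₀² = 98.5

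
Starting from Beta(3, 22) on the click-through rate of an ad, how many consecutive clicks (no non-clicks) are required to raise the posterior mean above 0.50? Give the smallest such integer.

After k clicks and 0 non-clicks the posterior is Beta(3+k, 22), with mean (3+k)/(3+22+k).
Set (3+k)/(25+k) > 0.50 and solve: k > (0.50·25 − 3)/(1 − 0.50) = 19.000.
The smallest integer exceeding 19.000 is 20.

k = 20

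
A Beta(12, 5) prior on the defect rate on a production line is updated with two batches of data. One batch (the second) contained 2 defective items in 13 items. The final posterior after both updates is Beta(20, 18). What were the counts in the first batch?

Because Beta–binomial updating is additive in the counts, the combined data contributed (α_post−α_prior, β_post−β_prior) successes and failures.
Total across both batches: 20−12=8 defective items, 18−5=13 good items.
Subtract the second batch: 8−2=6 defective items and 13−11=2 good items.

6 defective items and 2 good items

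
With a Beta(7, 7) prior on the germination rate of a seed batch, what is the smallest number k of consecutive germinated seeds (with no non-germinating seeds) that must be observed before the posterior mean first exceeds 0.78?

k = 18

After k germinated seeds and 0 non-germinating seeds the posterior is Beta(7+k, 7), with mean (7+k)/(7+7+k).
Set (7+k)/(14+k) > 0.78 and solve: k > (0.78·14 − 7)/(1 − 0.78) = 17.818.
The smallest integer exceeding 17.818 is 18.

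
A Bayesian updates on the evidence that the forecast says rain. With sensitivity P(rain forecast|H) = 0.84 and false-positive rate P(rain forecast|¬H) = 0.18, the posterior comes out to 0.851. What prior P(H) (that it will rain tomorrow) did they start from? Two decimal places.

In odds form, posterior odds = prior odds × likelihood ratio, so prior odds = posterior odds ÷ LR.
Posterior odds = 0.851/(1−0.851) = 5.7114. LR = 0.84/0.18 = 4.6667.
Prior odds = 5.7114/4.6667 = 1.2239, so P(H) = 1.2239/(1+1.2239) ≈ 0.55.

P(H) = 0.55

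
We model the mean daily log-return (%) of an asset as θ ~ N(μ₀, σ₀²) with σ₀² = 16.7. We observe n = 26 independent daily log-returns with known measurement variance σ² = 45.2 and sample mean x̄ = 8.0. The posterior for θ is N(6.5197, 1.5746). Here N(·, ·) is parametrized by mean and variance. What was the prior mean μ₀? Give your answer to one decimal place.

The posterior mean is a precision-weighted average: μ_n = (τ₀μ₀ + τ_data·x̄)/(τ₀+τ_data), with τ₀=1/σ₀² and τ_data=n/σ².
Here τ₀ = 1/16.7 = 0.059880 and τ_data = 26/45.2 = 0.575221, so τ_n = 0.635101.
Rearranging for μ₀: μ₀ = (μ_n·τ_n − τ_data·x̄)/τ₀ = (6.5197·0.635101 − 0.575221·8.0) / 0.059880 = -0.461100/0.059880 ≈ -7.7.

μ₀ = -7.7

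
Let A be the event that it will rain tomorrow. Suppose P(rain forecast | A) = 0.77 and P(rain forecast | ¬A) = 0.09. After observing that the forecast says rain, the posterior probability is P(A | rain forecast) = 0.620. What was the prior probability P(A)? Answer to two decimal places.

P(A) = 0.16

In odds form, posterior odds = prior odds × likelihood ratio, so prior odds = posterior odds ÷ LR.
Posterior odds = 0.620/(1−0.620) = 1.6316. LR = 0.77/0.09 = 8.5556.
Prior odds = 1.6316/8.5556 = 0.1907, so P(A) = 0.1907/(1+0.1907) ≈ 0.16.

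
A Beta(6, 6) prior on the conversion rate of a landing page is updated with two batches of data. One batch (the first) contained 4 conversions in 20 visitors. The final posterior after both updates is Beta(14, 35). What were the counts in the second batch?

Because Beta–binomial updating is additive in the counts, the combined data contributed (α_post−α_prior, β_post−β_prior) successes and failures.
Total across both batches: 14−6=8 conversions, 35−6=29 bounces.
Subtract the first batch: 8−4=4 conversions and 29−16=13 bounces.

4 conversions and 13 bounces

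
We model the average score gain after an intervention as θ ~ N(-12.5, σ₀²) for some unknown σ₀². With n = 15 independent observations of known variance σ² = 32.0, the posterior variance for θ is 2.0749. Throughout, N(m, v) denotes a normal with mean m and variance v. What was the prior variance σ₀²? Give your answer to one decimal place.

For the Normal–Normal model with known σ², precisions add: τ_n = τ₀ + n/σ².
So 1/σ₀² = 1/2.0749 − 15/32.0 = 0.481951 − 0.468750 = 0.013201.
Hence σ₀² = 1/0.013201 ≈ 75.8.

σ₀² = 75.8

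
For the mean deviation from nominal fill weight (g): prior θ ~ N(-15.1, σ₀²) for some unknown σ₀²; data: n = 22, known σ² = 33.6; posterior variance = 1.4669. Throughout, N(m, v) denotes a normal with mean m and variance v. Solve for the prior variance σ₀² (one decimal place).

Posterior precision equals prior precision plus data precision: 1/σ_n² = 1/σ₀² + n/σ².
So 1/σ₀² = 1/1.4669 − 22/33.6 = 0.681710 − 0.654762 = 0.026948.
Hence σ₀² = 1/0.026948 ≈ 37.1.

σ₀² = 37.1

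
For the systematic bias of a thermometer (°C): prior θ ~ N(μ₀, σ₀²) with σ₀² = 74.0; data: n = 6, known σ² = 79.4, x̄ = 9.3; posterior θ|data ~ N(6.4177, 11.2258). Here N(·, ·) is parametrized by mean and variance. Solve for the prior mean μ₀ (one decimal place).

μ₀ = -9.7

The posterior mean is a precision-weighted average: μ_n = (τ₀μ₀ + τ_data·x̄)/(τ₀+τ_data), with τ₀=1/σ₀² and τ_data=n/σ².
Here τ₀ = 1/74.0 = 0.013514 and τ_data = 6/79.4 = 0.075567, so τ_n = 0.089081.
Rearranging for μ₀: μ₀ = (μ_n·τ_n − τ_data·x̄)/τ₀ = (6.4177·0.089081 − 0.075567·9.3) / 0.013514 = -0.131078/0.013514 ≈ -9.7.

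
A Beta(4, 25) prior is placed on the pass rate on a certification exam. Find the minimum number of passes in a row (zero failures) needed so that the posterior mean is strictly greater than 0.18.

After k passes and 0 failures the posterior is Beta(4+k, 25), with mean (4+k)/(4+25+k).
Set (4+k)/(29+k) > 0.18 and solve: k > (0.18·29 − 4)/(1 − 0.18) = 1.488.
The smallest integer exceeding 1.488 is 2.

k = 2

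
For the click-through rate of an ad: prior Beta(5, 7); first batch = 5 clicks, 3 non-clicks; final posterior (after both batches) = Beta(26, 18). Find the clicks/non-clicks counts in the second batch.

Because Beta–binomial updating is additive in the counts, the combined data contributed (α_post−α_prior, β_post−β_prior) successes and failures.
Total across both batches: 26−5=21 clicks, 18−7=11 non-clicks.
Subtract the first batch: 21−5=16 clicks and 11−3=8 non-clicks.

16 clicks and 8 non-clicks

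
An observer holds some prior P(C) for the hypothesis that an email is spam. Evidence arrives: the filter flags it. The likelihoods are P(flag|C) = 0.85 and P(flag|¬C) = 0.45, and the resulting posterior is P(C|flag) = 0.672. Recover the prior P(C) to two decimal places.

Bayes' rule in odds form gives O(C|E) = O(C)·[P(E|C)/P(E|¬C)], hence O(C) = O(C|E)/LR.
Posterior odds = 0.672/(1−0.672) = 2.0488. LR = 0.85/0.45 = 1.8889.
Prior odds = 2.0488/1.8889 = 1.0847, so P(C) = 1.0847/(1+1.0847) ≈ 0.52.

P(C) = 0.52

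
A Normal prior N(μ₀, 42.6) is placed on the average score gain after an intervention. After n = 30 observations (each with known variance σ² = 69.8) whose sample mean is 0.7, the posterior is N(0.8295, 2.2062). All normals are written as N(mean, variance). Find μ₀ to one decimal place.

μ₀ = 3.2

The posterior mean is a precision-weighted average: μ_n = (τ₀μ₀ + τ_data·x̄)/(τ₀+τ_data), with τ₀=1/σ₀² and τ_data=n/σ².
Here τ₀ = 1/42.6 = 0.023474 and τ_data = 30/69.8 = 0.429799, so τ_n = 0.453273.
Rearranging for μ₀: μ₀ = (μ_n·τ_n − τ_data·x̄)/τ₀ = (0.8295·0.453273 − 0.429799·0.7) / 0.023474 = 0.075131/0.023474 ≈ 3.2.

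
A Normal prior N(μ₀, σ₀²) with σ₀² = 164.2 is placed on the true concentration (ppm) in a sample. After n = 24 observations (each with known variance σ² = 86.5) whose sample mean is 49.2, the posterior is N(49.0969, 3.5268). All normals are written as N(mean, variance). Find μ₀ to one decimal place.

μ₀ = 44.4

The posterior mean is a precision-weighted average: μ_n = (τ₀μ₀ + τ_data·x̄)/(τ₀+τ_data), with τ₀=1/σ₀² and τ_data=n/σ².
Here τ₀ = 1/164.2 = 0.006090 and τ_data = 24/86.5 = 0.277457, so τ_n = 0.283547.
Rearranging for μ₀: μ₀ = (μ_n·τ_n − τ_data·x̄)/τ₀ = (49.0969·0.283547 − 0.277457·49.2) / 0.006090 = 0.270394/0.006090 ≈ 44.4.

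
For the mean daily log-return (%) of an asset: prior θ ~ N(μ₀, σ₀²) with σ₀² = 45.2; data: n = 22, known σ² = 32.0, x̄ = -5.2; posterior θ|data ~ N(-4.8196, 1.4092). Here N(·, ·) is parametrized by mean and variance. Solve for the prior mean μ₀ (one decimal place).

The posterior mean is a precision-weighted average: μ_n = (τ₀μ₀ + τ_data·x̄)/(τ₀+τ_data), with τ₀=1/σ₀² and τ_data=n/σ².
Here τ₀ = 1/45.2 = 0.022124 and τ_data = 22/32.0 = 0.687500, so τ_n = 0.709624.
Rearranging for μ₀: μ₀ = (μ_n·τ_n − τ_data·x̄)/τ₀ = (-4.8196·0.709624 − 0.687500·-5.2) / 0.022124 = 0.154896/0.022124 ≈ 7.0.

μ₀ = 7.0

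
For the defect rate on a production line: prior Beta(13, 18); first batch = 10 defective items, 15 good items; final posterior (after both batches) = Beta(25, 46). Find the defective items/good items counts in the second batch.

Because Beta–binomial updating is additive in the counts, the combined data contributed (α_post−α_prior, β_post−β_prior) successes and failures.
Total across both batches: 25−13=12 defective items, 46−18=28 good items.
Subtract the first batch: 12−10=2 defective items and 28−15=13 good items.

2 defective items and 13 good items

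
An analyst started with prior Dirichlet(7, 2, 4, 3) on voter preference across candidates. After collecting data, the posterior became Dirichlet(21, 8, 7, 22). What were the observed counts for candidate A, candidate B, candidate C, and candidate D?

For a Dirichlet(α) prior with multinomial counts c, the posterior is Dirichlet(α + c) componentwise.
Counts are posterior − prior componentwise: 21−7=14, 8−2=6, 7−4=3, 22−3=19.

counts (14, 6, 3, 19)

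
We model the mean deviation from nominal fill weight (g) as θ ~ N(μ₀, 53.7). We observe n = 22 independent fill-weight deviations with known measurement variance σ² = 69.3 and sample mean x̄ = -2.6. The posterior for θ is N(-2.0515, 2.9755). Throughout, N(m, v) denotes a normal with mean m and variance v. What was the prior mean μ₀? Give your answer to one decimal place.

μ₀ = 7.3

With known observation variance, the Normal–Normal posterior has precision τ_n = τ₀ + n/σ² and mean μ_n = (τ₀μ₀ + (n/σ²)x̄)/τ_n.
Here τ₀ = 1/53.7 = 0.018622 and τ_data = 22/69.3 = 0.317460, so τ_n = 0.336082.
Rearranging for μ₀: μ₀ = (μ_n·τ_n − τ_data·x̄)/τ₀ = (-2.0515·0.336082 − 0.317460·-2.6) / 0.018622 = 0.135924/0.018622 ≈ 7.3.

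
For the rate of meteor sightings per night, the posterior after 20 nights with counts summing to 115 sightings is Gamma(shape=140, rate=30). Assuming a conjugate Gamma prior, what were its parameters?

A Gamma(α, β) prior (rate parametrization) on a Poisson rate with n observations summing to S gives posterior Gamma(α+S, β+n).
So α = 140 − 115 = 25 and β = 30 − 20 = 10.

Gamma(shape=25, rate=10)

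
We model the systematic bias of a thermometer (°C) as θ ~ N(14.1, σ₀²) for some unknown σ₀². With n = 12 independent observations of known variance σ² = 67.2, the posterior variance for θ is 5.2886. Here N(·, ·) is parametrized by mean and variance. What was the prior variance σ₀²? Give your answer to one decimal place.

σ₀² = 95.1

Posterior precision equals prior precision plus data precision: 1/σ_n² = 1/σ₀² + n/σ².
So 1/σ₀² = 1/5.2886 − 12/67.2 = 0.189086 − 0.178571 = 0.010515.
Hence σ₀² = 1/0.010515 ≈ 95.1.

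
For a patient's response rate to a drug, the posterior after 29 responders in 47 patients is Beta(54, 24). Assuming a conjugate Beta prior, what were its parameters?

Beta(25, 6)

A Beta(a, b) prior with s successes and f failures in binomial data gives a Beta(a+s, b+f) posterior.
Subtract the data counts: 54−29=25, 24−18=6.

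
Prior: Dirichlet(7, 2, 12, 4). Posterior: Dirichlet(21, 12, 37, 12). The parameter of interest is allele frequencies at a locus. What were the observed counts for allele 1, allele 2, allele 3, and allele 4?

For a Dirichlet(α) prior with multinomial counts c, the posterior is Dirichlet(α + c) componentwise.
Counts are posterior − prior componentwise: 21−7=14, 12−2=10, 37−12=25, 12−4=8.

counts (14, 10, 25, 8)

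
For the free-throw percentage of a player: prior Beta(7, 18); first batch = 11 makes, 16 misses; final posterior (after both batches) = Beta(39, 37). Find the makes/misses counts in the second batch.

Because Beta–binomial updating is additive in the counts, the combined data contributed (α_post−α_prior, β_post−β_prior) successes and failures.
Total across both batches: 39−7=32 makes, 37−18=19 misses.
Subtract the first batch: 32−11=21 makes and 19−16=3 misses.

21 makes and 3 misses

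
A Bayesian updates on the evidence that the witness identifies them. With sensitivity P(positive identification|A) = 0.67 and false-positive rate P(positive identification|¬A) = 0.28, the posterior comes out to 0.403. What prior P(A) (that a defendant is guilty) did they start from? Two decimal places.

P(A) = 0.22

In odds form, posterior odds = prior odds × likelihood ratio, so prior odds = posterior odds ÷ LR.
Posterior odds = 0.403/(1−0.403) = 0.6750. LR = 0.67/0.28 = 2.3929.
Prior odds = 0.6750/2.3929 = 0.2821, so P(A) = 0.2821/(1+0.2821) ≈ 0.22.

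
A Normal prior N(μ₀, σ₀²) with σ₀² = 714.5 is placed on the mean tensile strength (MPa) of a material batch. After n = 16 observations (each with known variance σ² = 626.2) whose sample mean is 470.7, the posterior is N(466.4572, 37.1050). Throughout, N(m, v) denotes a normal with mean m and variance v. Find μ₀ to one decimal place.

With known observation variance, the Normal–Normal posterior has precision τ_n = τ₀ + n/σ² and mean μ_n = (τ₀μ₀ + (n/σ²)x̄)/τ_n.
Here τ₀ = 1/714.5 = 0.001400 and τ_data = 16/626.2 = 0.025551, so τ_n = 0.026951.
Rearranging for μ₀: μ₀ = (μ_n·τ_n − τ_data·x̄)/τ₀ = (466.4572·0.026951 − 0.025551·470.7) / 0.001400 = 0.544632/0.001400 ≈ 389.0.

μ₀ = 389.0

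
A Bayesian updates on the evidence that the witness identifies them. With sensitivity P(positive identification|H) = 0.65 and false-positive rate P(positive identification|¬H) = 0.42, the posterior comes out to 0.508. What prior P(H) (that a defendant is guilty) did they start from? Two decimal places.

P(H) = 0.40

Bayes' rule in odds form gives O(H|E) = O(H)·[P(E|H)/P(E|¬H)], hence O(H) = O(H|E)/LR.
Posterior odds = 0.508/(1−0.508) = 1.0325. LR = 0.65/0.42 = 1.5476.
Prior odds = 1.0325/1.5476 = 0.6672, so P(H) = 0.6672/(1+0.6672) ≈ 0.40.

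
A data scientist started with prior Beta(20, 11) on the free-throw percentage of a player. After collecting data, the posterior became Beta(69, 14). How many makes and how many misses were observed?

A Beta(a, b) prior with s successes and f failures in binomial data gives a Beta(a+s, b+f) posterior.
So s = 69 − 20 = 49 and f = 14 − 11 = 3.

49 makes and 3 misses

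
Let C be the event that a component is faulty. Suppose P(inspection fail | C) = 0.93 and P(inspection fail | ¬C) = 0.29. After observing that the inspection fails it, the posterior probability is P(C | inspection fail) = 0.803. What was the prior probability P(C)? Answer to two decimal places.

Bayes' rule in odds form gives O(C|E) = O(C)·[P(E|C)/P(E|¬C)], hence O(C) = O(C|E)/LR.
Posterior odds = 0.803/(1−0.803) = 4.0761. LR = 0.93/0.29 = 3.2069.
Prior odds = 4.0761/3.2069 = 1.2710, so P(C) = 1.2710/(1+1.2710) ≈ 0.56.

P(C) = 0.56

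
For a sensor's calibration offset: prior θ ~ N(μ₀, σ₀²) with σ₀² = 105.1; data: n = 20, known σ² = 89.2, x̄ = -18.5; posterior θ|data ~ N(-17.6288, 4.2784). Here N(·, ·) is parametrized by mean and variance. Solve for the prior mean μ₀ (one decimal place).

With known observation variance, the Normal–Normal posterior has precision τ_n = τ₀ + n/σ² and mean μ_n = (τ₀μ₀ + (n/σ²)x̄)/τ_n.
Here τ₀ = 1/105.1 = 0.009515 and τ_data = 20/89.2 = 0.224215, so τ_n = 0.233730.
Rearranging for μ₀: μ₀ = (μ_n·τ_n − τ_data·x̄)/τ₀ = (-17.6288·0.233730 − 0.224215·-18.5) / 0.009515 = 0.027598/0.009515 ≈ 2.9.

μ₀ = 2.9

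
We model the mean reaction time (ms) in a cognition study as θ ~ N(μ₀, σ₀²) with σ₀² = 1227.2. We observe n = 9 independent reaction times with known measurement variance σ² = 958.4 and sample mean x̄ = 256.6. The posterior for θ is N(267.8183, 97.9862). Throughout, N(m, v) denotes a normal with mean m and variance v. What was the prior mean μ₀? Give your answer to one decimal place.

μ₀ = 397.1

The posterior mean is a precision-weighted average: μ_n = (τ₀μ₀ + τ_data·x̄)/(τ₀+τ_data), with τ₀=1/σ₀² and τ_data=n/σ².
Here τ₀ = 1/1227.2 = 0.000815 and τ_data = 9/958.4 = 0.009391, so τ_n = 0.010206.
Rearranging for μ₀: μ₀ = (μ_n·τ_n − τ_data·x̄)/τ₀ = (267.8183·0.010206 − 0.009391·256.6) / 0.000815 = 0.323623/0.000815 ≈ 397.1.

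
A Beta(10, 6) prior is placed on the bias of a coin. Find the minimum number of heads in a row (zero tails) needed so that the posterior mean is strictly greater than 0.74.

k = 8

After k heads and 0 tails the posterior is Beta(10+k, 6), with mean (10+k)/(10+6+k).
Set (10+k)/(16+k) > 0.74 and solve: k > (0.74·16 − 10)/(1 − 0.74) = 7.077.
The smallest integer exceeding 7.077 is 8.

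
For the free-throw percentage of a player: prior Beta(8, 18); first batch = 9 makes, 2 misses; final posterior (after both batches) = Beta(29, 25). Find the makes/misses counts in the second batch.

Because Beta–binomial updating is additive in the counts, the combined data contributed (α_post−α_prior, β_post−β_prior) successes and failures.
Total across both batches: 29−8=21 makes, 25−18=7 misses.
Subtract the first batch: 21−9=12 makes and 7−2=5 misses.

12 makes and 5 misses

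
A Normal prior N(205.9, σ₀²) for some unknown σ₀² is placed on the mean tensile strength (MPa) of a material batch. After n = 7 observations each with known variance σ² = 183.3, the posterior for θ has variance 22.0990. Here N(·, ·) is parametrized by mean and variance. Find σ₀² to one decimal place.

For the Normal–Normal model with known σ², precisions add: τ_n = τ₀ + n/σ².
So 1/σ₀² = 1/22.0990 − 7/183.3 = 0.045251 − 0.038189 = 0.007062.
Hence σ₀² = 1/0.007062 ≈ 141.6.

σ₀² = 141.6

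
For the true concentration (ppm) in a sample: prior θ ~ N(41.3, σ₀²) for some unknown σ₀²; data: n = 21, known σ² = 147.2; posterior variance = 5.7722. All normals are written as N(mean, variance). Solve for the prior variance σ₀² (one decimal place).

Posterior precision equals prior precision plus data precision: 1/σ_n² = 1/σ₀² + n/σ².
So 1/σ₀² = 1/5.7722 − 21/147.2 = 0.173244 − 0.142663 = 0.030581.
Hence σ₀² = 1/0.030581 ≈ 32.7.

σ₀² = 32.7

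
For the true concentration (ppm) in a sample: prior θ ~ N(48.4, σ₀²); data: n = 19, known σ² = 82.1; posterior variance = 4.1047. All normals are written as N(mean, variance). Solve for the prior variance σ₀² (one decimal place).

For the Normal–Normal model with known σ², precisions add: τ_n = τ₀ + n/σ².
So 1/σ₀² = 1/4.1047 − 19/82.1 = 0.243623 − 0.231425 = 0.012198.
Hence σ₀² = 1/0.012198 ≈ 82.0.

σ₀² = 82.0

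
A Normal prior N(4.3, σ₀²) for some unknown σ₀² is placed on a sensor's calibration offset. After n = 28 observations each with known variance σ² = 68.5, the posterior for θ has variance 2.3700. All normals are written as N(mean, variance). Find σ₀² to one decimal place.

σ₀² = 75.9

Posterior precision equals prior precision plus data precision: 1/σ_n² = 1/σ₀² + n/σ².
So 1/σ₀² = 1/2.3700 − 28/68.5 = 0.421941 − 0.408759 = 0.013182.
Hence σ₀² = 1/0.013182 ≈ 75.9.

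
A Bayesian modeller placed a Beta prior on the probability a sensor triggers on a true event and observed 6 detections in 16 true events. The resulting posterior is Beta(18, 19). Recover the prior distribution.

A Beta(α, β) prior with s successes and f failures in binomial data gives a Beta(α+s, β+f) posterior.
So α = 18 − 6 = 12 and β = 19 − 10 = 9.

Beta(12, 9)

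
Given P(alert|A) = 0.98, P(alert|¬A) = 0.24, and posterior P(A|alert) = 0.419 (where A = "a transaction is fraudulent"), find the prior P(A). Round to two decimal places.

In odds form, posterior odds = prior odds × likelihood ratio, so prior odds = posterior odds ÷ LR.
Posterior odds = 0.419/(1−0.419) = 0.7212. LR = 0.98/0.24 = 4.0833.
Prior odds = 0.7212/4.0833 = 0.1766, so P(A) = 0.1766/(1+0.1766) ≈ 0.15.

P(A) = 0.15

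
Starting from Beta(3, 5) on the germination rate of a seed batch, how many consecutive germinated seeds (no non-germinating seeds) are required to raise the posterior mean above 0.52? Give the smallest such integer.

k = 3

After k germinated seeds and 0 non-germinating seeds the posterior is Beta(3+k, 5), with mean (3+k)/(3+5+k).
Set (3+k)/(8+k) > 0.52 and solve: k > (0.52·8 − 3)/(1 − 0.52) = 2.417.
The smallest integer exceeding 2.417 is 3.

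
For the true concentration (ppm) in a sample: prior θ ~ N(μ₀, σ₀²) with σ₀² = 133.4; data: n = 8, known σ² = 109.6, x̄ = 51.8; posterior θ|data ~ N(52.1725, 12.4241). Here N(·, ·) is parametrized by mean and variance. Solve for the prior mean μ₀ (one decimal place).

The posterior mean is a precision-weighted average: μ_n = (τ₀μ₀ + τ_data·x̄)/(τ₀+τ_data), with τ₀=1/σ₀² and τ_data=n/σ².
Here τ₀ = 1/133.4 = 0.007496 and τ_data = 8/109.6 = 0.072993, so τ_n = 0.080489.
Rearranging for μ₀: μ₀ = (μ_n·τ_n − τ_data·x̄)/τ₀ = (52.1725·0.080489 − 0.072993·51.8) / 0.007496 = 0.418275/0.007496 ≈ 55.8.

μ₀ = 55.8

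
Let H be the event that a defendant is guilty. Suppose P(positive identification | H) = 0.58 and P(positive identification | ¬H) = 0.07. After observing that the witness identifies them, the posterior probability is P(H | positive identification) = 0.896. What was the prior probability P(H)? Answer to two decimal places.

In odds form, posterior odds = prior odds × likelihood ratio, so prior odds = posterior odds ÷ LR.
Posterior odds = 0.896/(1−0.896) = 8.6154. LR = 0.58/0.07 = 8.2857.
Prior odds = 8.6154/8.2857 = 1.0398, so P(H) = 1.0398/(1+1.0398) ≈ 0.51.

P(H) = 0.51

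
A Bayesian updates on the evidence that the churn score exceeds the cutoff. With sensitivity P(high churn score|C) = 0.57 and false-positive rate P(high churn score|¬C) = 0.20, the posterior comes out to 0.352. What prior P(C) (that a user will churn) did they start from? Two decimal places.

P(C) = 0.16

In odds form, posterior odds = prior odds × likelihood ratio, so prior odds = posterior odds ÷ LR.
Posterior odds = 0.352/(1−0.352) = 0.5432. LR = 0.57/0.20 = 2.8500.
Prior odds = 0.5432/2.8500 = 0.1906, so P(C) = 0.1906/(1+0.1906) ≈ 0.16.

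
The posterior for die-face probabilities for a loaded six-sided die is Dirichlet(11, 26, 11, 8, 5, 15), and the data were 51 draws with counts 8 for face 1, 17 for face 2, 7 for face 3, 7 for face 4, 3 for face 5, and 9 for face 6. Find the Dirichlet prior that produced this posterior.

For a Dirichlet(α) prior with multinomial counts c, the posterior is Dirichlet(α + c) componentwise.
Subtract each count from the matching posterior parameter: 11−8=3, 26−17=9, 11−7=4, 8−7=1, 5−3=2, 15−9=6.

Dirichlet(3, 9, 4, 1, 2, 6)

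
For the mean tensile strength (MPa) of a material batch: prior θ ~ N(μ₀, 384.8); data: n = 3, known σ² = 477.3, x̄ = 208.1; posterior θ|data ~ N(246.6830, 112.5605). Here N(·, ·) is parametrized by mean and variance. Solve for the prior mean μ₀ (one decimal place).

μ₀ = 340.0

With known observation variance, the Normal–Normal posterior has precision τ_n = τ₀ + n/σ² and mean μ_n = (τ₀μ₀ + (n/σ²)x̄)/τ_n.
Here τ₀ = 1/384.8 = 0.002599 and τ_data = 3/477.3 = 0.006285, so τ_n = 0.008884.
Rearranging for μ₀: μ₀ = (μ_n·τ_n − τ_data·x̄)/τ₀ = (246.6830·0.008884 − 0.006285·208.1) / 0.002599 = 0.883623/0.002599 ≈ 340.0.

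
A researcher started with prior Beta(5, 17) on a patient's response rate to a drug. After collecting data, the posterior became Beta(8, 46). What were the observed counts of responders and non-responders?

3 responders and 29 non-responders

Under Beta–binomial conjugacy the posterior parameters are (α+s, β+f).
Match parameters: s=8−5=3, f=46−17=29.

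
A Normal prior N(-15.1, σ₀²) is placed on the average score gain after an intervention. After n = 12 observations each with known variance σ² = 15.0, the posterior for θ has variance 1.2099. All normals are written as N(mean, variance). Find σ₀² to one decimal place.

Posterior precision equals prior precision plus data precision: 1/σ_n² = 1/σ₀² + n/σ².
So 1/σ₀² = 1/1.2099 − 12/15.0 = 0.826515 − 0.800000 = 0.026515.
Hence σ₀² = 1/0.026515 ≈ 37.7.

σ₀² = 37.7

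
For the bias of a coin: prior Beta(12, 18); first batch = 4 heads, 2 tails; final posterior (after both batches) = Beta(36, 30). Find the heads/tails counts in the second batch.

Because Beta–binomial updating is additive in the counts, the combined data contributed (α_post−α_prior, β_post−β_prior) successes and failures.
Total across both batches: 36−12=24 heads, 30−18=12 tails.
Subtract the first batch: 24−4=20 heads and 12−2=10 tails.

20 heads and 10 tails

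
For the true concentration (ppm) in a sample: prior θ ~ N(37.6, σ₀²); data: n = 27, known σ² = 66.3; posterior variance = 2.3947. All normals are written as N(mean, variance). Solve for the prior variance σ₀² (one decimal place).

σ₀² = 96.6

Posterior precision equals prior precision plus data precision: 1/σ_n² = 1/σ₀² + n/σ².
So 1/σ₀² = 1/2.3947 − 27/66.3 = 0.417589 − 0.407240 = 0.010349.
Hence σ₀² = 1/0.010349 ≈ 96.6.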